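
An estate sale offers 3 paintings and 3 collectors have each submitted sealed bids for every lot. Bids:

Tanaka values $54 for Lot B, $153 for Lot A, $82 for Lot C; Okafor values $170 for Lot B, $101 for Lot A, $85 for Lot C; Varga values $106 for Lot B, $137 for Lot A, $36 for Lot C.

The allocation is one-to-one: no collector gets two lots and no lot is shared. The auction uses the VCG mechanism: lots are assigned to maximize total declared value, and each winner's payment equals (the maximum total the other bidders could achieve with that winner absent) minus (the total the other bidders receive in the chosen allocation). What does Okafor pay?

Efficient allocation: Tanaka→Lot C ($82), Okafor→Lot B ($170), Varga→Lot A ($137); total welfare W = $389.
Okafor receives Lot B at value $170, so the others get W − 170 = $219.
Without Okafor: best allocation of the remaining 2 bidders over all 3 lots is Tanaka→Lot A ($153), Varga→Lot B ($106), total $259.
VCG payment = (others' best without Okafor) − (others' welfare with Okafor) = 259 − 219 = $40.

Okafor pays $40.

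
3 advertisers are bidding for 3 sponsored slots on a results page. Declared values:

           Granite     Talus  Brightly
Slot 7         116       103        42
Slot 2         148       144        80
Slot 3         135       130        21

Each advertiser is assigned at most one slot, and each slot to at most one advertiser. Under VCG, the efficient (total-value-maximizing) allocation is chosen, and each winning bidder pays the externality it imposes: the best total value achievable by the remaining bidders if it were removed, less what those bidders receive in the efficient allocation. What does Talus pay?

Talus pays $19.

Efficient allocation: Granite→Slot 7 ($116), Talus→Slot 3 ($130), Brightly→Slot 2 ($80); total welfare W = $326.
Talus receives Slot 3 at value $130, so the others get W − 130 = $196.
Without Talus: best allocation of the remaining 2 bidders over all 3 slots is Granite→Slot 3 ($135), Brightly→Slot 2 ($80), total $215.
VCG payment = (others' best without Talus) − (others' welfare with Talus) = 215 − 196 = $19.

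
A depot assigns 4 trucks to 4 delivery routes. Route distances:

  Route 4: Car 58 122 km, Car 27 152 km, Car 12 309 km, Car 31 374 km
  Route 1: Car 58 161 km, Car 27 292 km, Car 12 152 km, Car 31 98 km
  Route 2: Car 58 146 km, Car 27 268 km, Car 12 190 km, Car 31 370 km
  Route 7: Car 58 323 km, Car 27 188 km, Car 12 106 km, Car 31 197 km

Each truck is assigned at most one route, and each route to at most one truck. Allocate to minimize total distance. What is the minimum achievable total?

Optimal: Car 58→Route 2 (146 km), Car 27→Route 4 (152 km), Car 12→Route 7 (106 km), Car 31→Route 1 (98 km) — total 146+152+106+98 = 502 km.
Min-entry greedy (repeatedly take the single cheapest remaining cell) gives 594 km, worse by 92.
Next-best assignment: Car 58→Route 4, Car 27→Route 2, Car 12→Route 7, Car 31→Route 1 = 594 km.
Swapping Car 58↔Car 31 (Car 58→Route 1 161 km, Car 31→Route 2 370 km) adds 287.
Checked against all permutations: 502 km is optimal.

Min total: 502 km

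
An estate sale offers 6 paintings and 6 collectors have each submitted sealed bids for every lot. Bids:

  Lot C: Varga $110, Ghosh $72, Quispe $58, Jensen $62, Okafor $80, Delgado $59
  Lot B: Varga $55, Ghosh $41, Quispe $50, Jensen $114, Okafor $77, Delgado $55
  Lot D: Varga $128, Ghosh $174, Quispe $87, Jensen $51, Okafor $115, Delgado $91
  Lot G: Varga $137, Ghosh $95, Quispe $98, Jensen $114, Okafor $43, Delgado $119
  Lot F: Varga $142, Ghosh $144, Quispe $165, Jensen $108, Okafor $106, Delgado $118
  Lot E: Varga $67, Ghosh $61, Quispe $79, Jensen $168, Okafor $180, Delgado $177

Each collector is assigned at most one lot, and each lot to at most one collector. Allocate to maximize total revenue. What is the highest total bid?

This is the linear assignment problem.
Optimal: Varga→Lot C ($110), Ghosh→Lot D ($174), Quispe→Lot F ($165), Jensen→Lot B ($114), Okafor→Lot E ($180), Delgado→Lot G ($119) — total 110+174+165+114+180+119 = $862.
Row-greedy (each collector in turn takes its best remaining lot) gives $717, worse by 145.

Max total: $862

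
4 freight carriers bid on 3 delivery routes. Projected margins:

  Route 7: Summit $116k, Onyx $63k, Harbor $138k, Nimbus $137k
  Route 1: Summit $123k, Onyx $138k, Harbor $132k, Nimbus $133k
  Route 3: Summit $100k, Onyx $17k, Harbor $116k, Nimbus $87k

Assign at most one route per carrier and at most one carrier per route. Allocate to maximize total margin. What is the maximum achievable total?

Optimal: Nimbus→Route 7 ($137k), Onyx→Route 1 ($138k), Harbor→Route 3 ($116k) — total 137+138+116 = $391k.
Max-entry greedy (repeatedly take the single best remaining cell) gives $376k, worse by 15.
Next-best assignment: Harbor→Route 7, Onyx→Route 1, Summit→Route 3 = $376k.
Every other assignment is strictly worse.

Max total: $391k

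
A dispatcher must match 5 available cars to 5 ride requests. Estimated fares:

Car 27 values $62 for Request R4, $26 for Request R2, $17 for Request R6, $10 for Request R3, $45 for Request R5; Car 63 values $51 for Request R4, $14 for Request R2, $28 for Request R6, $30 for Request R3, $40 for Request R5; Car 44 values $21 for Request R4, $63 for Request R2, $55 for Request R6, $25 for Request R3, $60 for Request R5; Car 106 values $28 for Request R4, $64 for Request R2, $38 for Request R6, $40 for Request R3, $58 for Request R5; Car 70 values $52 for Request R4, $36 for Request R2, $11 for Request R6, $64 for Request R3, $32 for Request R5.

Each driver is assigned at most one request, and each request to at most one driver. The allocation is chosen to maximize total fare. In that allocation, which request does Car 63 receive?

Car 63 receives Request R5.

Optimal: Car 27→Request R4 ($62), Car 63→Request R5 ($40), Car 44→Request R6 ($55), Car 106→Request R2 ($64), Car 70→Request R3 ($64) — total 62+40+55+64+64 = $285.
Row-greedy (each driver in turn takes its best remaining request) gives $216, worse by 69.
Next-best assignment: Car 27→Request R5, Car 63→Request R4, Car 44→Request R6, Car 106→Request R2, Car 70→Request R3 = $279.
Checked against all permutations: $285 is optimal.
Car 63's own top request is Request R4 ($51), but forcing Car 63→Request R4 and reassigning the rest optimally gives only $279 — worse by 6.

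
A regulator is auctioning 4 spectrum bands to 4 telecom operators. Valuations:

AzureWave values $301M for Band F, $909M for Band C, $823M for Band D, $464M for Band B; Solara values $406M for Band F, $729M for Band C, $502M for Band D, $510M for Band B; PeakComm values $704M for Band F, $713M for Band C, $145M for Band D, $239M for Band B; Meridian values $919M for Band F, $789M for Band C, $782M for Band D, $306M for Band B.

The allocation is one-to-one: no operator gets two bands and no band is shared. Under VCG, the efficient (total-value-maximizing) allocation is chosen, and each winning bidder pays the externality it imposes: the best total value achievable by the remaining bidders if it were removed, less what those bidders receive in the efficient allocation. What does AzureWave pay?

Efficient allocation: AzureWave→Band D ($823M), Solara→Band B ($510M), PeakComm→Band C ($713M), Meridian→Band F ($919M); total welfare W = $2965M.
AzureWave receives Band D at value $823M, so the others get W − 823 = $2142M.
Without AzureWave: best allocation of the remaining 3 bidders over all 4 bands is Solara→Band C ($729M), PeakComm→Band F ($704M), Meridian→Band D ($782M), total $2215M.
VCG payment = (others' best without AzureWave) − (others' welfare with AzureWave) = 2215 − 2142 = $73M.

AzureWave pays $73M.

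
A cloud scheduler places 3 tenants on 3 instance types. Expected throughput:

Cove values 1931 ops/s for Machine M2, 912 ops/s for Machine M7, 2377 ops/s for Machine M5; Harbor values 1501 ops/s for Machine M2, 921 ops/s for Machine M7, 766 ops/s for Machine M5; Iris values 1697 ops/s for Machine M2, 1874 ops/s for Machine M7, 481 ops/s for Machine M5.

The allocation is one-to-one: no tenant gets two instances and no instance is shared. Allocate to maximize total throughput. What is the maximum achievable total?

Max total: 5752 ops/s

Optimal: Cove→Machine M5 (2377 ops/s), Harbor→Machine M2 (1501 ops/s), Iris→Machine M7 (1874 ops/s) — total 2377+1501+1874 = 5752 ops/s.
Column-greedy (each instance in turn goes to its best remaining tenant) gives 4571 ops/s, worse by 1181.
Next-best assignment: Cove→Machine M5, Harbor→Machine M7, Iris→Machine M2 = 4995 ops/s.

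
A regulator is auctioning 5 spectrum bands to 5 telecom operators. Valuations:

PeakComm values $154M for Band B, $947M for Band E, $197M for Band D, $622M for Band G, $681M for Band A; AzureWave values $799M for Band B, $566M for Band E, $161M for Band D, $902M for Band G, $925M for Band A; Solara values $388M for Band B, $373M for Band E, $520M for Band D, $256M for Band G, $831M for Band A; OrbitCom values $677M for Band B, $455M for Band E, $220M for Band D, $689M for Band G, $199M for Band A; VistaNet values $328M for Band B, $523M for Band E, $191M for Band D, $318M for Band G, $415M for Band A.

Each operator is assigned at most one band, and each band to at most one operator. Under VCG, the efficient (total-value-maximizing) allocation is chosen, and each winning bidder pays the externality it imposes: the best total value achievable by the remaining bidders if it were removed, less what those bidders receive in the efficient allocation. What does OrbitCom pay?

Efficient allocation: PeakComm→Band E ($947M), AzureWave→Band G ($902M), Solara→Band A ($831M), OrbitCom→Band B ($677M), VistaNet→Band D ($191M); total welfare W = $3548M.
OrbitCom receives Band B at value $677M, so the others get W − 677 = $2871M.
Without OrbitCom: best allocation of the remaining 4 bidders over all 5 bands is PeakComm→Band E ($947M), AzureWave→Band G ($902M), Solara→Band A ($831M), VistaNet→Band B ($328M), total $3008M.
VCG payment = (others' best without OrbitCom) − (others' welfare with OrbitCom) = 3008 − 2871 = $137M.

OrbitCom pays $137M.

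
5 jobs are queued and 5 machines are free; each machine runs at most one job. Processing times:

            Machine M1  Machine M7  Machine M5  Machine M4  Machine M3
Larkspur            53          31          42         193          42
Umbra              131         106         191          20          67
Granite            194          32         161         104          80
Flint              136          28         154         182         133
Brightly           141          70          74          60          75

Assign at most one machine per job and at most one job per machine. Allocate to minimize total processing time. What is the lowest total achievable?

Optimal: Larkspur→Machine M1 (53 min), Umbra→Machine M4 (20 min), Granite→Machine M3 (80 min), Flint→Machine M7 (28 min), Brightly→Machine M5 (74 min) — total 53+20+80+28+74 = 255 min.

Min total: 255 min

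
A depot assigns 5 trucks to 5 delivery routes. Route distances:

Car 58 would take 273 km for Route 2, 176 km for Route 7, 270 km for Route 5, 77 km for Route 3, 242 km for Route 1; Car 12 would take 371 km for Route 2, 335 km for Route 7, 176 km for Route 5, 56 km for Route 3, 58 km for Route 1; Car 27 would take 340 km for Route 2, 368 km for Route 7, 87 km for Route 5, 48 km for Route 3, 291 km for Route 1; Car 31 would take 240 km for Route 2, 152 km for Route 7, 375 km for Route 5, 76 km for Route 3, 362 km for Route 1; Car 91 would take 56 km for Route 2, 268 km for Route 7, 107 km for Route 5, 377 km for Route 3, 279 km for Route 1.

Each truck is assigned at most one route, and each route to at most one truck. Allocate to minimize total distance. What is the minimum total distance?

Minimum total: 430 km

This is the linear assignment problem.
Optimal: Car 58→Route 3 (77 km), Car 12→Route 1 (58 km), Car 27→Route 5 (87 km), Car 31→Route 7 (152 km), Car 91→Route 2 (56 km) — total 77+58+87+152+56 = 430 km.
Column-greedy (each route in turn goes to its cheapest remaining truck) gives 593 km, worse by 163.
Next-best assignment: Car 58→Route 7, Car 12→Route 1, Car 27→Route 5, Car 31→Route 3, Car 91→Route 2 = 453 km.
Every other assignment is strictly worse.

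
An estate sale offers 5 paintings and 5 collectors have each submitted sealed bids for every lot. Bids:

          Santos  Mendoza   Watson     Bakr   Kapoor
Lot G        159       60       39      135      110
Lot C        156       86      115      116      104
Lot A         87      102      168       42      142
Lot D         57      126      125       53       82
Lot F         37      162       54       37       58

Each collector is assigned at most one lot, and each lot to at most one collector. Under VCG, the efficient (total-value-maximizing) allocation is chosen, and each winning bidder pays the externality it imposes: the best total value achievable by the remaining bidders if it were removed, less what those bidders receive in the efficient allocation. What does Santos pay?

Santos pays $5.

Efficient allocation: Santos→Lot C ($156), Mendoza→Lot F ($162), Watson→Lot D ($125), Bakr→Lot G ($135), Kapoor→Lot A ($142); total welfare W = $720.
Santos receives Lot C at value $156, so the others get W − 156 = $564.
Without Santos: best allocation of the remaining 4 bidders over all 5 lots is Mendoza→Lot F ($162), Watson→Lot A ($168), Bakr→Lot G ($135), Kapoor→Lot C ($104), total $569.
VCG payment = (others' best without Santos) − (others' welfare with Santos) = 569 − 564 = $5.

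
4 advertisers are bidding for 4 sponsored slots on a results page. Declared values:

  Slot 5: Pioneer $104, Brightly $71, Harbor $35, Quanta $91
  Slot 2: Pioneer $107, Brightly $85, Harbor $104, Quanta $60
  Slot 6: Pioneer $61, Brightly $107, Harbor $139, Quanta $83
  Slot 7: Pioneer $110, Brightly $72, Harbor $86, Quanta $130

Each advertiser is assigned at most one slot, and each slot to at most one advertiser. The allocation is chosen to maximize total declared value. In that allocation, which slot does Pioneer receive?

Optimal: Pioneer→Slot 5 ($104), Brightly→Slot 2 ($85), Harbor→Slot 6 ($139), Quanta→Slot 7 ($130) — total 104+85+139+130 = $458.
Max-entry greedy (repeatedly take the single best remaining cell) gives $447, worse by 11.
Next-best assignment: Pioneer→Slot 2, Brightly→Slot 5, Harbor→Slot 6, Quanta→Slot 7 = $447.
Pioneer's own top slot is Slot 7 ($110), but forcing Pioneer→Slot 7 and reassigning the rest optimally gives only $425 — worse by 33.

Pioneer receives Slot 5.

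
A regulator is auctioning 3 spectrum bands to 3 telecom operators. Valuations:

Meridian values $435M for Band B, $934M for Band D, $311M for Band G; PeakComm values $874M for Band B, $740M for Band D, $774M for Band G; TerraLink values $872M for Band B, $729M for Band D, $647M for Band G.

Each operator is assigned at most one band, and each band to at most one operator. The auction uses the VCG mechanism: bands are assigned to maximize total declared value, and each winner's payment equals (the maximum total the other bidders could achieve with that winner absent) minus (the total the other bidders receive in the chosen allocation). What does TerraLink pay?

TerraLink pays $100M.

Efficient allocation: Meridian→Band D ($934M), PeakComm→Band G ($774M), TerraLink→Band B ($872M); total welfare W = $2580M.
TerraLink receives Band B at value $872M, so the others get W − 872 = $1708M.
Without TerraLink: best allocation of the remaining 2 bidders over all 3 bands is Meridian→Band D ($934M), PeakComm→Band B ($874M), total $1808M.
VCG payment = (others' best without TerraLink) − (others' welfare with TerraLink) = 1808 − 1708 = $100M.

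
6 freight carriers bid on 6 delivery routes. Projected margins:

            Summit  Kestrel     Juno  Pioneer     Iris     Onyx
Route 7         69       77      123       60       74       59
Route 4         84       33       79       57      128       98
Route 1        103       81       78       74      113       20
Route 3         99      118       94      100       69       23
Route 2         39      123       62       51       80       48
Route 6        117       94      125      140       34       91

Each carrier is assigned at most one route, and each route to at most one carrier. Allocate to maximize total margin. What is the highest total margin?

Max total: $696k

This is a one-to-one assignment (maximum-weight bipartite matching).
Optimal: Summit→Route 3 ($99k), Kestrel→Route 2 ($123k), Juno→Route 7 ($123k), Pioneer→Route 6 ($140k), Iris→Route 1 ($113k), Onyx→Route 4 ($98k) — total 99+123+123+140+113+98 = $696k.
Row-greedy (each carrier in turn takes its best remaining route) gives $611k, worse by 85.
Checked against all permutations: $696k is optimal.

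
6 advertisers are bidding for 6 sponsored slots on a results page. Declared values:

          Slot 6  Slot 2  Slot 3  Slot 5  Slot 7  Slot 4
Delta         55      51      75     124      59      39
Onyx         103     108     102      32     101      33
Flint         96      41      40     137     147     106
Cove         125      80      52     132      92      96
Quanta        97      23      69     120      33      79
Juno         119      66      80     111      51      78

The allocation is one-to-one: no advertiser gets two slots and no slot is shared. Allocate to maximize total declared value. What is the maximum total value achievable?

Maximum total: $665

Optimal: Delta→Slot 3 ($75), Onyx→Slot 2 ($108), Flint→Slot 7 ($147), Cove→Slot 4 ($96), Quanta→Slot 5 ($120), Juno→Slot 6 ($119) — total 75+108+147+96+120+119 = $665.
Row-greedy (each advertiser in turn takes its best remaining slot) gives $663, worse by 2.
Swapping Cove↔Juno (Cove→Slot 6 $125, Juno→Slot 4 $78) loses 12.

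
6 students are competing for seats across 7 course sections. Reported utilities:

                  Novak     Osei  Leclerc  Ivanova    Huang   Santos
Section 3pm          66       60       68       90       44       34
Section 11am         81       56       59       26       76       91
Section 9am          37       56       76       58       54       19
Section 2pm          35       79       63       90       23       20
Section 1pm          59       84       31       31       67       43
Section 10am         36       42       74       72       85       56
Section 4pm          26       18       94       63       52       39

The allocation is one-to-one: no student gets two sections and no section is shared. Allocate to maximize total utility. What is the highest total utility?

Maximum total: 510 points

This is a one-to-one assignment (maximum-weight bipartite matching).
Optimal: Novak→Section 3pm (66 points), Osei→Section 1pm (84 points), Leclerc→Section 4pm (94 points), Ivanova→Section 2pm (90 points), Huang→Section 10am (85 points), Santos→Section 11am (91 points) — total 66+84+94+90+85+91 = 510 points.
Row-greedy (each student in turn takes its best remaining section) gives 454 points, worse by 56.
Next-best assignment: Novak→Section 1pm, Osei→Section 2pm, Leclerc→Section 4pm, Ivanova→Section 3pm, Huang→Section 10am, Santos→Section 11am = 498 points.
Swapping Leclerc↔Ivanova (Leclerc→Section 2pm 63 points, Ivanova→Section 4pm 63 points) loses 58.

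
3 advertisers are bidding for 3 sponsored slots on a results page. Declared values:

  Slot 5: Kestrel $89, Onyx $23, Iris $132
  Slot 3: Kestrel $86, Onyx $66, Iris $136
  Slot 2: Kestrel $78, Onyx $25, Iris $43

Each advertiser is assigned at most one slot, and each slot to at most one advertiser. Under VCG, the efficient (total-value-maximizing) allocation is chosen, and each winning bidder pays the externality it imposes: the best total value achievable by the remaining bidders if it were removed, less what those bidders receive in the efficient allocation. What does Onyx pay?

Onyx pays $15.

Efficient allocation: Kestrel→Slot 2 ($78), Onyx→Slot 3 ($66), Iris→Slot 5 ($132); total welfare W = $276.
Onyx receives Slot 3 at value $66, so the others get W − 66 = $210.
Without Onyx: best allocation of the remaining 2 bidders over all 3 slots is Kestrel→Slot 5 ($89), Iris→Slot 3 ($136), total $225.
VCG payment = (others' best without Onyx) − (others' welfare with Onyx) = 225 − 210 = $15.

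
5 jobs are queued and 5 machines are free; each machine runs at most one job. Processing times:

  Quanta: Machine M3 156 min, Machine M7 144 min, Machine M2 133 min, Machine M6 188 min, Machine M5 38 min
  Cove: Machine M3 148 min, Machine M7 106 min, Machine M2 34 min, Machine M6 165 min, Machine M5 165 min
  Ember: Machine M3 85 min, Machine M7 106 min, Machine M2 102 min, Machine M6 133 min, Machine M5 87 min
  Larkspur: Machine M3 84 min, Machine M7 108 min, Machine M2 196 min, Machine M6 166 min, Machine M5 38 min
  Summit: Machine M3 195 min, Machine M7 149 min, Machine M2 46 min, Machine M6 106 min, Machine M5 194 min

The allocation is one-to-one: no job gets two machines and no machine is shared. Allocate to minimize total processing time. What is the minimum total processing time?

Minimum total: 368 min

Optimal: Quanta→Machine M5 (38 min), Cove→Machine M2 (34 min), Ember→Machine M7 (106 min), Larkspur→Machine M3 (84 min), Summit→Machine M6 (106 min) — total 38+34+106+84+106 = 368 min.
Column-greedy (each machine in turn goes to its cheapest remaining job) gives 407 min, worse by 39.
Swapping Ember↔Larkspur (Ember→Machine M3 85 min, Larkspur→Machine M7 108 min) adds 3.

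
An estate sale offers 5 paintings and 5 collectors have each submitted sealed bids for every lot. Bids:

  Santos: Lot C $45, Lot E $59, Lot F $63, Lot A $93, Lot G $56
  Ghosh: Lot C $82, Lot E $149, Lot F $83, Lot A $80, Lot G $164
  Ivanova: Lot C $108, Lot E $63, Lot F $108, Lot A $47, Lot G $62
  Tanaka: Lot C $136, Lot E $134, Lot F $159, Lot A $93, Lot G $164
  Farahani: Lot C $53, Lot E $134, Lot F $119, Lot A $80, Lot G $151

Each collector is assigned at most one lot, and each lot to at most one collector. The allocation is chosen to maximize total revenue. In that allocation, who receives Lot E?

Ghosh receives Lot E.

This is the linear assignment problem.
Optimal: Santos→Lot A ($93), Ghosh→Lot E ($149), Ivanova→Lot C ($108), Tanaka→Lot F ($159), Farahani→Lot G ($151) — total 93+149+108+159+151 = $660.
Row-greedy (each collector in turn takes its best remaining lot) gives $658, worse by 2.
Next-best assignment: Santos→Lot A, Ghosh→Lot G, Ivanova→Lot C, Tanaka→Lot F, Farahani→Lot E = $658.
No other one-to-one assignment exceeds $660.
Ghosh's own top lot is Lot G ($164), but forcing Ghosh→Lot G and reassigning the rest optimally gives only $658 — worse by 2.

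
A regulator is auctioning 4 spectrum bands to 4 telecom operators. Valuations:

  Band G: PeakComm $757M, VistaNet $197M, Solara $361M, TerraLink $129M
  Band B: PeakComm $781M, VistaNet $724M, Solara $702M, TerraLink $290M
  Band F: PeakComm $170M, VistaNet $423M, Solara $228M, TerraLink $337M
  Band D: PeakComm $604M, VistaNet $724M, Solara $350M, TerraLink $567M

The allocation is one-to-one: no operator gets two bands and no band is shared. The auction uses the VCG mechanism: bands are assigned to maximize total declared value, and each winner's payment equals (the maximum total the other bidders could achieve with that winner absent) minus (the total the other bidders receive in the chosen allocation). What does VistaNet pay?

VistaNet pays $230M.

Efficient allocation: PeakComm→Band G ($757M), VistaNet→Band D ($724M), Solara→Band B ($702M), TerraLink→Band F ($337M); total welfare W = $2520M.
VistaNet receives Band D at value $724M, so the others get W − 724 = $1796M.
Without VistaNet: best allocation of the remaining 3 bidders over all 4 bands is PeakComm→Band G ($757M), Solara→Band B ($702M), TerraLink→Band D ($567M), total $2026M.
VCG payment = (others' best without VistaNet) − (others' welfare with VistaNet) = 2026 − 1796 = $230M.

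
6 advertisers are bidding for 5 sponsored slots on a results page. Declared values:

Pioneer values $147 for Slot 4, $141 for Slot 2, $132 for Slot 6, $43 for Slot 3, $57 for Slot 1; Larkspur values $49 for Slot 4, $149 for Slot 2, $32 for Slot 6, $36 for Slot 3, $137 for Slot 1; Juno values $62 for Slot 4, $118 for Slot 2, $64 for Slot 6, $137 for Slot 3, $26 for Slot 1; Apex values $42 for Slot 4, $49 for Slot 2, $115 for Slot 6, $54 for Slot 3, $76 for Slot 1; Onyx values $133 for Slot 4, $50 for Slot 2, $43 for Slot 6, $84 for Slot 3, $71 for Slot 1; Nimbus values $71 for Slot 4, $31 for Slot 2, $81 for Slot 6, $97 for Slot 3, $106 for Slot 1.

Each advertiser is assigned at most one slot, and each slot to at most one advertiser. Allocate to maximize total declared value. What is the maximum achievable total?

Optimal: Onyx→Slot 4 ($133), Pioneer→Slot 2 ($141), Apex→Slot 6 ($115), Juno→Slot 3 ($137), Larkspur→Slot 1 ($137) — total 133+141+115+137+137 = $663.
Row-greedy (each advertiser in turn takes its best remaining slot) gives $619, worse by 44.
No other one-to-one assignment exceeds $663.

Maximum total: $663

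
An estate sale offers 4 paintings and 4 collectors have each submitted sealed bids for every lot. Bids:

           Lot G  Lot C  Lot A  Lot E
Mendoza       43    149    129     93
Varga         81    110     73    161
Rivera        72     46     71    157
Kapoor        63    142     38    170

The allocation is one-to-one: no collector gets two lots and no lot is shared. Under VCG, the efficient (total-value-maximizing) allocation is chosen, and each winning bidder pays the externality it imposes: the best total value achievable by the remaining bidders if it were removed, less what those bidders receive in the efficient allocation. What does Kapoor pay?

Efficient allocation: Mendoza→Lot A ($129), Varga→Lot G ($81), Rivera→Lot E ($157), Kapoor→Lot C ($142); total welfare W = $509.
Kapoor receives Lot C at value $142, so the others get W − 142 = $367.
Without Kapoor: best allocation of the remaining 3 bidders over all 4 lots is Mendoza→Lot A ($129), Varga→Lot C ($110), Rivera→Lot E ($157), total $396.
VCG payment = (others' best without Kapoor) − (others' welfare with Kapoor) = 396 − 367 = $29.

Kapoor pays $29.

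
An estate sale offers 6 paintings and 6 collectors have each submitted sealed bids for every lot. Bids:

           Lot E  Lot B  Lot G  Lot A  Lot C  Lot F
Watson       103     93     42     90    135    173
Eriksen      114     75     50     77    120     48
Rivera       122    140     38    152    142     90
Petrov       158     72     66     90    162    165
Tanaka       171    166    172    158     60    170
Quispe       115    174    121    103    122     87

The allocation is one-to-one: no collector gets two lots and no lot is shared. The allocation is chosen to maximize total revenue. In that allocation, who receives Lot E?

Petrov receives Lot E.

Treat this as an assignment problem: match each collector to one lot.
Optimal: Watson→Lot F ($173), Eriksen→Lot C ($120), Rivera→Lot A ($152), Petrov→Lot E ($158), Tanaka→Lot G ($172), Quispe→Lot B ($174) — total 173+120+152+158+172+174 = $949.
Checked against all permutations: $949 is optimal.
Petrov's own top lot is Lot F ($165), but forcing Petrov→Lot F and reassigning the rest optimally gives only $912 — worse by 37.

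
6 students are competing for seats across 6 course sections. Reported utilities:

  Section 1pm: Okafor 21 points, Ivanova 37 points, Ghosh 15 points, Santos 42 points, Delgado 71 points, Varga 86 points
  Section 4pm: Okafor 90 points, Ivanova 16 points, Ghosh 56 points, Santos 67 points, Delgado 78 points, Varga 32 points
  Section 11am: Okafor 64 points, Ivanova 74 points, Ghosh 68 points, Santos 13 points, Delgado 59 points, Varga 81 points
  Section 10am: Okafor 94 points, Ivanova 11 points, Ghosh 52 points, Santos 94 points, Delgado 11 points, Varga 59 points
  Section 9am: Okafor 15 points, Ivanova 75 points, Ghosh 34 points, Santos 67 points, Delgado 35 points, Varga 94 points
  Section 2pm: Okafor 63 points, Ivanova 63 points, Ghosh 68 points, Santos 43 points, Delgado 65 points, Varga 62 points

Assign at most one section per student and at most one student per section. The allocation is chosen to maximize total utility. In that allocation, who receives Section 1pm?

Delgado receives Section 1pm.

Optimal: Okafor→Section 4pm (90 points), Ivanova→Section 11am (74 points), Ghosh→Section 2pm (68 points), Santos→Section 10am (94 points), Delgado→Section 1pm (71 points), Varga→Section 9am (94 points) — total 90+74+68+94+71+94 = 491 points.
Column-greedy (each section in turn goes to its best remaining student) gives 447 points, worse by 44.
Next-best assignment: Okafor→Section 4pm, Ivanova→Section 2pm, Ghosh→Section 11am, Santos→Section 10am, Delgado→Section 1pm, Varga→Section 9am = 480 points.
No other one-to-one assignment exceeds 491 points.
Delgado's own top section is Section 4pm (78 points), but forcing Delgado→Section 4pm and reassigning the rest optimally gives only 467 points — worse by 24.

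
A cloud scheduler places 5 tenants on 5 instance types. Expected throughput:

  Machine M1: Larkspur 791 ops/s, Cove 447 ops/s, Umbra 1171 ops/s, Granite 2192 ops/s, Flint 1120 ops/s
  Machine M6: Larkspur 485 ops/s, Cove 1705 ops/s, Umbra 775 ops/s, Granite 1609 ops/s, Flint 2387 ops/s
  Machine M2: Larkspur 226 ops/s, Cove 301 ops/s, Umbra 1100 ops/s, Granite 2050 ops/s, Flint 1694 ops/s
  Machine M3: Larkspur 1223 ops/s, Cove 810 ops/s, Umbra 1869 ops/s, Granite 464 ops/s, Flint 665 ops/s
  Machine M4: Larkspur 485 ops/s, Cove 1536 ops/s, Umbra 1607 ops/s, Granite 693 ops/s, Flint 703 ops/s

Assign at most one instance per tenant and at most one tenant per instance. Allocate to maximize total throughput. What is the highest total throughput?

This is a one-to-one assignment (maximum-weight bipartite matching).
Optimal: Larkspur→Machine M1 (791 ops/s), Cove→Machine M4 (1536 ops/s), Umbra→Machine M3 (1869 ops/s), Granite→Machine M2 (2050 ops/s), Flint→Machine M6 (2387 ops/s) — total 791+1536+1869+2050+2387 = 8633 ops/s.
Next-best assignment: Larkspur→Machine M3, Cove→Machine M4, Umbra→Machine M2, Granite→Machine M1, Flint→Machine M6 = 8438 ops/s.
Swapping Umbra↔Cove (Umbra→Machine M4 1607 ops/s, Cove→Machine M3 810 ops/s) loses 988.

Max total: 8633 ops/s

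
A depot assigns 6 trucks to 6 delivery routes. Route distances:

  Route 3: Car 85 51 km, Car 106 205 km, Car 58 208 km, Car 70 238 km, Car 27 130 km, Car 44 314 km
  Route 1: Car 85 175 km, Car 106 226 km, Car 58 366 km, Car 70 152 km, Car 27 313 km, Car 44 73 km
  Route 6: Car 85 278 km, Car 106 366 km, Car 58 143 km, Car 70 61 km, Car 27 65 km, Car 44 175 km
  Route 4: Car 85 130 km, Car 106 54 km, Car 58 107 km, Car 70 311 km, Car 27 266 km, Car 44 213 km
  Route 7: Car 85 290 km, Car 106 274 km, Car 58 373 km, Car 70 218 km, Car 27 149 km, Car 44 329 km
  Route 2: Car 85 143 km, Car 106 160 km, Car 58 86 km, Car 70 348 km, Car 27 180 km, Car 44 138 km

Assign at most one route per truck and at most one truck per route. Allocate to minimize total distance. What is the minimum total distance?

Min total: 474 km

Optimal: Car 85→Route 3 (51 km), Car 106→Route 4 (54 km), Car 58→Route 2 (86 km), Car 70→Route 6 (61 km), Car 27→Route 7 (149 km), Car 44→Route 1 (73 km) — total 51+54+86+61+149+73 = 474 km.
Every other assignment is strictly worse.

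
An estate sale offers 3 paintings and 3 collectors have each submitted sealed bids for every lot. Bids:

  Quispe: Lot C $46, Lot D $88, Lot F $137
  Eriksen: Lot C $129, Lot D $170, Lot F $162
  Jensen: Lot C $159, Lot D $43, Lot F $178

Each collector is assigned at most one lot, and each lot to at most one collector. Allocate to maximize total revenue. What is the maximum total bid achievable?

Max total: $466

Optimal: Quispe→Lot F ($137), Eriksen→Lot D ($170), Jensen→Lot C ($159) — total 137+170+159 = $466.
Max-entry greedy (repeatedly take the single best remaining cell) gives $394, worse by 72.
Checked against all permutations: $466 is optimal.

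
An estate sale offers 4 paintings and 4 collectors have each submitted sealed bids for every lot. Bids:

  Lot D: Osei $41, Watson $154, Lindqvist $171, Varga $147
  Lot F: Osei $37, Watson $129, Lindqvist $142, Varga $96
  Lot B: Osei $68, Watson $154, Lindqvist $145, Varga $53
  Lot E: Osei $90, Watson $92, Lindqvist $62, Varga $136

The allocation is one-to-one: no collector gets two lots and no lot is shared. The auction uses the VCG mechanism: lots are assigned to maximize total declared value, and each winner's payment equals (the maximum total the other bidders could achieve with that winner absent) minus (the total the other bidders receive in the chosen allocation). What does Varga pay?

Varga pays $29.

Efficient allocation: Osei→Lot E ($90), Watson→Lot B ($154), Lindqvist→Lot F ($142), Varga→Lot D ($147); total welfare W = $533.
Varga receives Lot D at value $147, so the others get W − 147 = $386.
Without Varga: best allocation of the remaining 3 bidders over all 4 lots is Osei→Lot E ($90), Watson→Lot B ($154), Lindqvist→Lot D ($171), total $415.
VCG payment = (others' best without Varga) − (others' welfare with Varga) = 415 − 386 = $29.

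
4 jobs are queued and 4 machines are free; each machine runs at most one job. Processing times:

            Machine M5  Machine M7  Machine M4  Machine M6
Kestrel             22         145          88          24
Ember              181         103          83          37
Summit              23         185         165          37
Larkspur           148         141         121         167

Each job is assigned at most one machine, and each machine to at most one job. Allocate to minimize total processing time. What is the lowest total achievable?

Optimal: Kestrel→Machine M6 (24 min), Ember→Machine M7 (103 min), Summit→Machine M5 (23 min), Larkspur→Machine M4 (121 min) — total 24+103+23+121 = 271 min.
Row-greedy (each job in turn takes its cheapest remaining machine) gives 365 min, worse by 94.

Min total: 271 min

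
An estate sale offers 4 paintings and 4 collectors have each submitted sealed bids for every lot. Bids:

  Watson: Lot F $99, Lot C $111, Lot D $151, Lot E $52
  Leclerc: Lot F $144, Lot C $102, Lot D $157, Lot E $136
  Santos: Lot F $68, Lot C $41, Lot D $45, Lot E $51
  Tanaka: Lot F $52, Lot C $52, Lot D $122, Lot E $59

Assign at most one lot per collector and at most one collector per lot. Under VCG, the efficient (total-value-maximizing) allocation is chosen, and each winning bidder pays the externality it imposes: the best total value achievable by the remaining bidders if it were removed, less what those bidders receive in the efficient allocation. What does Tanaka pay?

Efficient allocation: Watson→Lot C ($111), Leclerc→Lot E ($136), Santos→Lot F ($68), Tanaka→Lot D ($122); total welfare W = $437.
Tanaka receives Lot D at value $122, so the others get W − 122 = $315.
Without Tanaka: best allocation of the remaining 3 bidders over all 4 lots is Watson→Lot D ($151), Leclerc→Lot E ($136), Santos→Lot F ($68), total $355.
VCG payment = (others' best without Tanaka) − (others' welfare with Tanaka) = 355 − 315 = $40.

Tanaka pays $40.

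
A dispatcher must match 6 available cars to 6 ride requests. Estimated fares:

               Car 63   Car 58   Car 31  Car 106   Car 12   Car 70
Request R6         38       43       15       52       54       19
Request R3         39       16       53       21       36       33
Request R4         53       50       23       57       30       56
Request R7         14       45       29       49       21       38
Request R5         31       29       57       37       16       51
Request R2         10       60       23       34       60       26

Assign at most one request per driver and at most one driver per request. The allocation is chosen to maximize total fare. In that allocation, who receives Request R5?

Car 70 receives Request R5.

Treat this as an assignment problem: match each driver to one request.
Optimal: Car 63→Request R4 ($53), Car 58→Request R2 ($60), Car 31→Request R3 ($53), Car 106→Request R7 ($49), Car 12→Request R6 ($54), Car 70→Request R5 ($51) — total 53+60+53+49+54+51 = $320.
Max-entry greedy (repeatedly take the single best remaining cell) gives $305, worse by 15.
Next-best assignment: Car 63→Request R3, Car 58→Request R2, Car 31→Request R5, Car 106→Request R7, Car 12→Request R6, Car 70→Request R4 = $315.
Car 70's own top request is Request R4 ($56), but forcing Car 70→Request R4 and reassigning the rest optimally gives only $315 — worse by 5.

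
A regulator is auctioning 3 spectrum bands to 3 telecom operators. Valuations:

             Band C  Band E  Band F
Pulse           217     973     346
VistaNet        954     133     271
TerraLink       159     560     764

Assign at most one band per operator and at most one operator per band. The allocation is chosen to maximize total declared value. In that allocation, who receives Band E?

Pulse receives Band E.

This is the linear assignment problem.
Optimal: Pulse→Band E ($973M), VistaNet→Band C ($954M), TerraLink→Band F ($764M) — total 973+954+764 = $2691M.
Next-best assignment: Pulse→Band F, VistaNet→Band C, TerraLink→Band E = $1860M.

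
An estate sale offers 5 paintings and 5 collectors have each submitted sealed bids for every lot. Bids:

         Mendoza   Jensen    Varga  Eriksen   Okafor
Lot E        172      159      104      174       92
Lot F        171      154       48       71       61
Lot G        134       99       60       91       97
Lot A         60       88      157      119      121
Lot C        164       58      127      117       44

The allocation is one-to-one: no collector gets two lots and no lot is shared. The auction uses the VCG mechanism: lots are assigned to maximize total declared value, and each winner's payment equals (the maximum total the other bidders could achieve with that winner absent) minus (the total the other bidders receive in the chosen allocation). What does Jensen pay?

Jensen pays $7.

Efficient allocation: Mendoza→Lot C ($164), Jensen→Lot F ($154), Varga→Lot A ($157), Eriksen→Lot E ($174), Okafor→Lot G ($97); total welfare W = $746.
Jensen receives Lot F at value $154, so the others get W − 154 = $592.
Without Jensen: best allocation of the remaining 4 bidders over all 5 lots is Mendoza→Lot F ($171), Varga→Lot A ($157), Eriksen→Lot E ($174), Okafor→Lot G ($97), total $599.
VCG payment = (others' best without Jensen) − (others' welfare with Jensen) = 599 − 592 = $7.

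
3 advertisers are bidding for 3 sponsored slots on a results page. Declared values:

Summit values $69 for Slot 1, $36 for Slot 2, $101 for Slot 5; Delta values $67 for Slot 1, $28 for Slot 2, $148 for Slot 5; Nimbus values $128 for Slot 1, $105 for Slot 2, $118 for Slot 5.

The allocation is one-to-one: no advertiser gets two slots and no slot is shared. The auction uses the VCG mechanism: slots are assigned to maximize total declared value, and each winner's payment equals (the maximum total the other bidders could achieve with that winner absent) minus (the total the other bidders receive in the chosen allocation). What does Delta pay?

Efficient allocation: Summit→Slot 1 ($69), Delta→Slot 5 ($148), Nimbus→Slot 2 ($105); total welfare W = $322.
Delta receives Slot 5 at value $148, so the others get W − 148 = $174.
Without Delta: best allocation of the remaining 2 bidders over all 3 slots is Summit→Slot 5 ($101), Nimbus→Slot 1 ($128), total $229.
VCG payment = (others' best without Delta) − (others' welfare with Delta) = 229 − 174 = $55.

Delta pays $55.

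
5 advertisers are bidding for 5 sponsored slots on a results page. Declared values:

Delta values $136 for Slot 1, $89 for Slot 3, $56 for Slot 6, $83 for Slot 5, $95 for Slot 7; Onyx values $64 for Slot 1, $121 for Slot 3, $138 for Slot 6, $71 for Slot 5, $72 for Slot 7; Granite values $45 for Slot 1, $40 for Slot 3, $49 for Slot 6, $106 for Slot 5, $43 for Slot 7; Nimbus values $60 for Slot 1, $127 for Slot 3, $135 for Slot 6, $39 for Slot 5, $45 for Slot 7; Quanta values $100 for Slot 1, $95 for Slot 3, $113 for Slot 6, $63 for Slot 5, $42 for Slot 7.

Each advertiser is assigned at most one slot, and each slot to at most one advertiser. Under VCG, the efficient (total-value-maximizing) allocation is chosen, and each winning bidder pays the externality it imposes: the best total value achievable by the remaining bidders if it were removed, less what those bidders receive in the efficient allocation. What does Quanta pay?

Quanta pays $41.

Efficient allocation: Delta→Slot 7 ($95), Onyx→Slot 6 ($138), Granite→Slot 5 ($106), Nimbus→Slot 3 ($127), Quanta→Slot 1 ($100); total welfare W = $566.
Quanta receives Slot 1 at value $100, so the others get W − 100 = $466.
Without Quanta: best allocation of the remaining 4 bidders over all 5 slots is Delta→Slot 1 ($136), Onyx→Slot 6 ($138), Granite→Slot 5 ($106), Nimbus→Slot 3 ($127), total $507.
VCG payment = (others' best without Quanta) − (others' welfare with Quanta) = 507 − 466 = $41.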